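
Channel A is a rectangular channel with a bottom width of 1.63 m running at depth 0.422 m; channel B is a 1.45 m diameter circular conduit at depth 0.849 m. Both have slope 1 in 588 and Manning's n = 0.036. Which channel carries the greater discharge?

Channel A: Flow area A = b·y = 1.63 × 0.422 = 0.6879 m². Wetted perimeter P = b + 2y = 1.63 + 2×0.422 = 2.474 m. Hydraulic radius R = A/P = 0.6879/2.474 = 0.278 m. Q_A = (1/0.036)·0.6879·0.278^(2/3)·√0.001701 = 0.3357 m³/s.
Channel B: For a circular section of diameter D = 1.45 m at depth y = 0.849 m, the central angle is θ = 2 arccos(1 − 2y/D) = 3.485 rad. Then A = (D²/8)(θ − sin θ) = 1.005 m² and P = Dθ/2 = 2.527 m. Hydraulic radius R = A/P = 1.005/2.527 = 0.3976 m. Q_B = (1/0.036)·1.005·0.3976^(2/3)·√0.001701 = 0.6222 m³/s.
Q_A = 0.3357 m³/s vs Q_B = 0.6222 m³/s, so channel B carries more.

channel B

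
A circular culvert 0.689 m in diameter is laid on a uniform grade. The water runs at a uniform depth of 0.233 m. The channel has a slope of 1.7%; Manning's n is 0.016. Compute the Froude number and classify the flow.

For a circular section of diameter D = 0.689 m at depth y = 0.233 m, the central angle is θ = 2 arccos(1 − 2y/D) = 2.482 rad. Then A = (D²/8)(θ − sin θ) = 0.111 m² and P = Dθ/2 = 0.8552 m.
Hydraulic radius R = A/P = 0.111/0.8552 = 0.1298 m.
V = (1/n) R^(2/3) √S = (1/0.016) × 0.1298^(2/3) × √0.017 = 2.089 m/s. Hydraulic depth D_h = A/T = 0.111/0.6519 = 0.1702 m.
Froude number Fr = V/√(g·D_h) = 2.089/√(9.81×0.1702) = 1.62, which is greater than 1, so the flow is supercritical.

supercritical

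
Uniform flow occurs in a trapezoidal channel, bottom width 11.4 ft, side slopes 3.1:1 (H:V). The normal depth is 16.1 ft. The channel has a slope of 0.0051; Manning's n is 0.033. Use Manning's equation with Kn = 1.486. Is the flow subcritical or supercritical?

subcritical

With bottom width b = 11.4 ft and side slope z = 3.1: A = (b + zy)y = (11.4 + 3.1×16.1)×16.1 = 987.1 ft²; P = b + 2y√(1+z²) = 11.4 + 2×16.1×3.257 = 116.3 ft.
Hydraulic radius R = A/P = 987.1/116.3 = 8.489 ft.
V = (1.486/n) R^(2/3) √S = (1.486/0.033) × 8.489^(2/3) × √0.0051 = 13.38 ft/s. Hydraulic depth D_h = A/T = 987.1/111.2 = 8.875 ft.
Froude number Fr = V/√(g·D_h) = 13.38/√(32.2×8.875) = 0.792, which is less than 1, so the flow is subcritical.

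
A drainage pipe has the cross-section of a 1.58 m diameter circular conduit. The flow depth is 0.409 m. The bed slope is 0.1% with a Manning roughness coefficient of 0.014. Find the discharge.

For a circular section of diameter D = 1.58 m at depth y = 0.409 m, the central angle is θ = 2 arccos(1 − 2y/D) = 2.135 rad. Then A = (D²/8)(θ − sin θ) = 0.4026 m² and P = Dθ/2 = 1.687 m.
Hydraulic radius R = A/P = 0.4026/1.687 = 0.2387 m.
Manning's equation: Q = (1/n) A R^(2/3) S^(1/2) = (1/0.014) × 0.4026 × 0.2387^(2/3) × 0.001^(1/2) = 0.35 m³/s.

Q = 0.35 m³/s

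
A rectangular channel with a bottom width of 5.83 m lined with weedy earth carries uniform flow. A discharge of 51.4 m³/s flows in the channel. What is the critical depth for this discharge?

For a rectangular channel, critical depth y_c = (q²/g)^(1/3) where q = Q/b = 51.4/5.83 = 8.816 m²/s.
So y_c = (8.816²/9.81)^(1/3) = 1.99 m.

y_c = 1.99 m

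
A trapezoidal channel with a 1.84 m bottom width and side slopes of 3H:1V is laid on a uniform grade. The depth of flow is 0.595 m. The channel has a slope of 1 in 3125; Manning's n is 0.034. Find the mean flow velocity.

V = 0.278 m/s

With bottom width b = 1.84 m and side slope z = 3: A = (b + zy)y = (1.84 + 3×0.595)×0.595 = 2.157 m²; P = b + 2y√(1+z²) = 1.84 + 2×0.595×3.162 = 5.603 m.
Hydraulic radius R = A/P = 2.157/5.603 = 0.3849 m.
From Manning's equation, V = (1/n) R^(2/3) S^(1/2) = (1/0.034) × 0.3849^(2/3) × 0.00032^(1/2) = 0.278 m/s.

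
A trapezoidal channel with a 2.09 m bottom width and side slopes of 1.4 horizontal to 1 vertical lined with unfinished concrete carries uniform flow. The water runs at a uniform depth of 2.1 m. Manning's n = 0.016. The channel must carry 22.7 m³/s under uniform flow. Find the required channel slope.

S = 0.001

With bottom width b = 2.09 m and side slope z = 1.4: A = (b + zy)y = (2.09 + 1.4×2.1)×2.1 = 10.56 m²; P = b + 2y√(1+z²) = 2.09 + 2×2.1×1.72 = 9.316 m.
Hydraulic radius R = A/P = 10.56/9.316 = 1.134 m.
From Manning's equation, S = [nQ / (1 A R^(2/3))]² = [0.016 × 22.7 / (1 × 10.56 × 1.134^(2/3))]² = 0.001.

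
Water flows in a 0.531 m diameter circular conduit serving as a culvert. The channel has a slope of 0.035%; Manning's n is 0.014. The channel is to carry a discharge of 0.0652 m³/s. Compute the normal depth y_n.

Manning's equation rearranged: A R^(2/3) = nQ / (1·√S) = 0.014 × 0.0652 / (√0.00035) = 0.04879.
Trying y = 0.48 m: A R^(2/3) = 0.06153 — too large.
Trying y = 0.293 m: A R^(2/3) = 0.03393 — too small.
Trying y = 0.375 m: A R^(2/3) = 0.04881 — ≈ 0.04879.

y_n = 0.375 m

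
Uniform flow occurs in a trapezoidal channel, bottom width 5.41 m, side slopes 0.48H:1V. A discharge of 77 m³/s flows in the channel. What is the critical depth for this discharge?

At critical depth, Q² T / (g A³) = 1, i.e. A³/T = Q²/g = 77²/9.81 = 604.4.
At y = 1.99 m: A³/T = 277.6 — low.
At y = 2.53 m: A³/T = 600.6 — ≈ 604.4.

y_c = 2.53 m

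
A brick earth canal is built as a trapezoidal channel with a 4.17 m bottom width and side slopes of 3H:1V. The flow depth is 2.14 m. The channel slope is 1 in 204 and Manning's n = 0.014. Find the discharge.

With bottom width b = 4.17 m and side slope z = 3: A = (b + zy)y = (4.17 + 3×2.14)×2.14 = 22.66 m²; P = b + 2y√(1+z²) = 4.17 + 2×2.14×3.162 = 17.7 m.
Hydraulic radius R = A/P = 22.66/17.7 = 1.28 m.
Manning's equation: Q = (1/n) A R^(2/3) S^(1/2) = (1/0.014) × 22.66 × 1.28^(2/3) × 0.004902^(1/2) = 134 m³/s.

Q = 134 m³/s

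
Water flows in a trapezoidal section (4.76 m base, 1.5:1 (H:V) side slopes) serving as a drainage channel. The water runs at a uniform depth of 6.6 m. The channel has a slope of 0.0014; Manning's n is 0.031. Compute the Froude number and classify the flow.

With bottom width b = 4.76 m and side slope z = 1.5: A = (b + zy)y = (4.76 + 1.5×6.6)×6.6 = 96.76 m²; P = b + 2y√(1+z²) = 4.76 + 2×6.6×1.803 = 28.56 m.
Hydraulic radius R = A/P = 96.76/28.56 = 3.388 m.
V = (1/n) R^(2/3) √S = (1/0.031) × 3.388^(2/3) × √0.0014 = 2.723 m/s. Hydraulic depth D_h = A/T = 96.76/24.56 = 3.94 m.
Froude number Fr = V/√(g·D_h) = 2.723/√(9.81×3.94) = 0.438, which is less than 1, so the flow is subcritical.

subcritical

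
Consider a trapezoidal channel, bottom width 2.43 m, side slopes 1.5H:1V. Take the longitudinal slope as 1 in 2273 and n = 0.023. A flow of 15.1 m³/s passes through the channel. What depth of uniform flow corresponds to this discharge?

Manning's equation rearranged: A R^(2/3) = nQ / (1·√S) = 0.023 × 15.1 / (√0.0004399) = 16.56.
Try y = 1.87 m: A R^(2/3) = 10.22 — low.
Try y = 2.85 m: A R^(2/3) = 25.08 — high.
Try y = 2.35 m: A R^(2/3) = 16.53 — ≈ 16.56.

y_n = 2.35 m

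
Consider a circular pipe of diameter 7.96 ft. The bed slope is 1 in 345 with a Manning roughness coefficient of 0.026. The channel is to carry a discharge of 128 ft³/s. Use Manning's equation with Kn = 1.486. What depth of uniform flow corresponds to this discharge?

y_n = 4.11 ft

Manning's equation rearranged: A R^(2/3) = nQ / (1.486·√S) = 0.026 × 128 / (1.486 × √0.002899) = 41.6.
Trying y = 4.58 ft: A R^(2/3) = 49.56 — too large.
Trying y = 3.62 ft: A R^(2/3) = 33.41 — too small.
Trying y = 4.11 ft: A R^(2/3) = 41.56 — matches.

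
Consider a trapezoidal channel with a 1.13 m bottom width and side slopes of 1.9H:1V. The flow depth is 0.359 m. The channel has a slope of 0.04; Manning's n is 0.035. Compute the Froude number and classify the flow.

supercritical

With bottom width b = 1.13 m and side slope z = 1.9: A = (b + zy)y = (1.13 + 1.9×0.359)×0.359 = 0.6505 m²; P = b + 2y√(1+z²) = 1.13 + 2×0.359×2.147 = 2.672 m.
Hydraulic radius R = A/P = 0.6505/2.672 = 0.2435 m.
V = (1/n) R^(2/3) √S = (1/0.035) × 0.2435^(2/3) × √0.04 = 2.228 m/s. Hydraulic depth D_h = A/T = 0.6505/2.494 = 0.2608 m.
Froude number Fr = V/√(g·D_h) = 2.228/√(9.81×0.2608) = 1.39, which is greater than 1, so the flow is supercritical.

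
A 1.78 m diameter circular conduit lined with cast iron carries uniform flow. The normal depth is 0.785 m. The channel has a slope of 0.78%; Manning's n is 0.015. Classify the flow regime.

For a circular section of diameter D = 1.78 m at depth y = 0.785 m, the central angle is θ = 2 arccos(1 − 2y/D) = 2.905 rad. Then A = (D²/8)(θ − sin θ) = 1.058 m² and P = Dθ/2 = 2.586 m.
Hydraulic radius R = A/P = 1.058/2.586 = 0.4091 m.
V = (1/n) R^(2/3) √S = (1/0.015) × 0.4091^(2/3) × √0.0078 = 3.245 m/s. Hydraulic depth D_h = A/T = 1.058/1.768 = 0.5984 m.
Froude number Fr = V/√(g·D_h) = 3.245/√(9.81×0.5984) = 1.34, which is greater than 1, so the flow is supercritical.

supercritical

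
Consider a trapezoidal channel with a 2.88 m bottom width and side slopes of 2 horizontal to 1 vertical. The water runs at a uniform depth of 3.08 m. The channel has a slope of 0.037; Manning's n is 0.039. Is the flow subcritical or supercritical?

supercritical

With bottom width b = 2.88 m and side slope z = 2: A = (b + zy)y = (2.88 + 2×3.08)×3.08 = 27.84 m²; P = b + 2y√(1+z²) = 2.88 + 2×3.08×2.236 = 16.65 m.
Hydraulic radius R = A/P = 27.84/16.65 = 1.672 m.
V = (1/n) R^(2/3) √S = (1/0.039) × 1.672^(2/3) × √0.037 = 6.948 m/s. Hydraulic depth D_h = A/T = 27.84/15.2 = 1.832 m.
Froude number Fr = V/√(g·D_h) = 6.948/√(9.81×1.832) = 1.64, which is greater than 1, so the flow is supercritical.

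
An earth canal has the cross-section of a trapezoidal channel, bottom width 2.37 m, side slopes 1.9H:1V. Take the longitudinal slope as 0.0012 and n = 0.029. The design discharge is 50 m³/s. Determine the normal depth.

y_n = 3.33 m

Manning's equation rearranged: A R^(2/3) = nQ / (1·√S) = 0.029 × 50 / (√0.0012) = 41.86.
Trying y = 2.65 m: A R^(2/3) = 24.87 — too small.
Trying y = 3.33 m: A R^(2/3) = 41.85 — close enough.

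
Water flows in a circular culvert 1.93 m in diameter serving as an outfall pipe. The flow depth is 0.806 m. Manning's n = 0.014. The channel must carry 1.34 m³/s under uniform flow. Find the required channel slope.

For a circular section of diameter D = 1.93 m at depth y = 0.806 m, the central angle is θ = 2 arccos(1 − 2y/D) = 2.811 rad. Then A = (D²/8)(θ − sin θ) = 1.157 m² and P = Dθ/2 = 2.712 m.
Hydraulic radius R = A/P = 1.157/2.712 = 0.4267 m.
From Manning's equation, S = [nQ / (1 A R^(2/3))]² = [0.014 × 1.34 / (1 × 1.157 × 0.4267^(2/3))]² = 0.000818.

S = 0.000818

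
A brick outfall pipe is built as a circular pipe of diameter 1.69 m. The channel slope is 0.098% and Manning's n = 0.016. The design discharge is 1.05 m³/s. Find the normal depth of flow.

Manning's equation rearranged: A R^(2/3) = nQ / (1·√S) = 0.016 × 1.05 / (√0.00098) = 0.5367.
At y = 0.65 m: A R^(2/3) = 0.396 — too small.
At y = 0.942 m: A R^(2/3) = 0.7559 — too large.
At y = 0.769 m: A R^(2/3) = 0.5365 — matches.

y_n = 0.769 m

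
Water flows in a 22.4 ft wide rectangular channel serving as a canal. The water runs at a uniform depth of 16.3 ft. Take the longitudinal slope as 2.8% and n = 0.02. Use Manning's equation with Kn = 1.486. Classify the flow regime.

Flow area A = b·y = 22.4 × 16.3 = 365.1 ft². Wetted perimeter P = b + 2y = 22.4 + 2×16.3 = 55 ft.
Hydraulic radius R = A/P = 365.1/55 = 6.639 ft.
V = (1.486/n) R^(2/3) √S = (1.486/0.02) × 6.639^(2/3) × √0.028 = 43.92 ft/s. Hydraulic depth D_h = A/T = 365.1/22.4 = 16.3 ft.
Froude number Fr = V/√(g·D_h) = 43.92/√(32.2×16.3) = 1.92, which is greater than 1, so the flow is supercritical.

supercritical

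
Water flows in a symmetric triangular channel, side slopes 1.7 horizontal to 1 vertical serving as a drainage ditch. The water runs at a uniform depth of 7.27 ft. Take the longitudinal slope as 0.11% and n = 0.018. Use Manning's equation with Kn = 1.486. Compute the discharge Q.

Q = 527 ft³/s

For a triangular section with side slope z = 1.7: A = zy² = 1.7×7.27² = 89.85 ft²; P = 2y√(1+z²) = 2×7.27×1.972 = 28.68 ft.
Hydraulic radius R = A/P = 89.85/28.68 = 3.133 ft.
Manning's equation: Q = (1.486/n) A R^(2/3) S^(1/2) = (1.486/0.018) × 89.85 × 3.133^(2/3) × 0.0011^(1/2) = 527 ft³/s.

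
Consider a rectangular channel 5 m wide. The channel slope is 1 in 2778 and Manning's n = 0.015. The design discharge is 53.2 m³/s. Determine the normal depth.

Manning's equation rearranged: A R^(2/3) = nQ / (1·√S) = 0.015 × 53.2 / (√0.00036) = 42.06.
At y = 6.93 m: A R^(2/3) = 51.98 — high.
At y = 3.98 m: A R^(2/3) = 26.49 — low.
At y = 5.8 m: A R^(2/3) = 42.07 — matches.

y_n = 5.8 m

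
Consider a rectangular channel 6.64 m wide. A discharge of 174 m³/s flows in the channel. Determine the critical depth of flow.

y_c = 4.12 m

For a rectangular channel, critical depth y_c = (q²/g)^(1/3) where q = Q/b = 174/6.64 = 26.2 m²/s.
So y_c = (26.2²/9.81)^(1/3) = 4.12 m.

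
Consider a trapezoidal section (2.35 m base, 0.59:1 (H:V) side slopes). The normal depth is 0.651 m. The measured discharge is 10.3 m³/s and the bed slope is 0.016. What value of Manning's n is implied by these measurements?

n = 0.013

With bottom width b = 2.35 m and side slope z = 0.59: A = (b + zy)y = (2.35 + 0.59×0.651)×0.651 = 1.78 m²; P = b + 2y√(1+z²) = 2.35 + 2×0.651×1.161 = 3.862 m.
Hydraulic radius R = A/P = 1.78/3.862 = 0.4609 m.
Rearranging Manning's equation: n = (1/Q) A R^(2/3) S^(1/2) = (1/10.3) × 1.78 × 0.4609^(2/3) × √0.016 = 0.013.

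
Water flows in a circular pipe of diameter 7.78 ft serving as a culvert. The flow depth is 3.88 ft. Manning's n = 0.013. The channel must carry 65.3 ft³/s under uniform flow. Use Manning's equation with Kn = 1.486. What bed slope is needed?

For a circular section of diameter D = 7.78 ft at depth y = 3.88 ft, the central angle is θ = 2 arccos(1 − 2y/D) = 3.136 rad. Then A = (D²/8)(θ − sin θ) = 23.69 ft² and P = Dθ/2 = 12.2 ft.
Hydraulic radius R = A/P = 23.69/12.2 = 1.942 ft.
From Manning's equation, S = [nQ / (1.486 A R^(2/3))]² = [0.013 × 65.3 / (1.486 × 23.69 × 1.942^(2/3))]² = 0.00024.

S = 0.00024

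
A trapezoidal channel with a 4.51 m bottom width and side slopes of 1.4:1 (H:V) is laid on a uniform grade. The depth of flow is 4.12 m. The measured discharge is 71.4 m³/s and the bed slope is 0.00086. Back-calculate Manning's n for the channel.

n = 0.03

With bottom width b = 4.51 m and side slope z = 1.4: A = (b + zy)y = (4.51 + 1.4×4.12)×4.12 = 42.35 m²; P = b + 2y√(1+z²) = 4.51 + 2×4.12×1.72 = 18.69 m.
Hydraulic radius R = A/P = 42.35/18.69 = 2.266 m.
Rearranging Manning's equation: n = (1/Q) A R^(2/3) S^(1/2) = (1/71.4) × 42.35 × 2.266^(2/3) × √0.00086 = 0.03.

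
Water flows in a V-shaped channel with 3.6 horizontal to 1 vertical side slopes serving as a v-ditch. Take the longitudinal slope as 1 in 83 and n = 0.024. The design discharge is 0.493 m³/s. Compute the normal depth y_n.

y_n = 0.322 m

Manning's equation rearranged: A R^(2/3) = nQ / (1·√S) = 0.024 × 0.493 / (√0.01205) = 0.1078.
Try y = 0.411 m: A R^(2/3) = 0.2066 — high.
Try y = 0.322 m: A R^(2/3) = 0.1078 — close enough.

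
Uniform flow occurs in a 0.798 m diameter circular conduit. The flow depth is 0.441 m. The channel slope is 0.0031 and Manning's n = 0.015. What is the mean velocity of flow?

V = 1.32 m/s

For a circular section of diameter D = 0.798 m at depth y = 0.441 m, the central angle is θ = 2 arccos(1 − 2y/D) = 3.353 rad. Then A = (D²/8)(θ − sin θ) = 0.2835 m² and P = Dθ/2 = 1.338 m.
Hydraulic radius R = A/P = 0.2835/1.338 = 0.212 m.
From Manning's equation, V = (1/n) R^(2/3) S^(1/2) = (1/0.015) × 0.212^(2/3) × 0.0031^(1/2) = 1.32 m/s.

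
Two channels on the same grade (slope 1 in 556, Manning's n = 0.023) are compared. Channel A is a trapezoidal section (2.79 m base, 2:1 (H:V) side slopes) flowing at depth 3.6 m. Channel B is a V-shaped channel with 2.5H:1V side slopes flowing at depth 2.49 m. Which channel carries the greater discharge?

Channel A: With bottom width b = 2.79 m and side slope z = 2: A = (b + zy)y = (2.79 + 2×3.6)×3.6 = 35.96 m²; P = b + 2y√(1+z²) = 2.79 + 2×3.6×2.236 = 18.89 m. Hydraulic radius R = A/P = 35.96/18.89 = 1.904 m. Q_A = (1/0.023)·35.96·1.904^(2/3)·√0.001799 = 101.9 m³/s.
Channel B: For a triangular section with side slope z = 2.5: A = zy² = 2.5×2.49² = 15.5 m²; P = 2y√(1+z²) = 2×2.49×2.693 = 13.41 m. Hydraulic radius R = A/P = 15.5/13.41 = 1.156 m. Q_B = (1/0.023)·15.5·1.156^(2/3)·√0.001799 = 31.48 m³/s.
Q_A = 101.9 m³/s vs Q_B = 31.48 m³/s, so channel A carries more.

channel A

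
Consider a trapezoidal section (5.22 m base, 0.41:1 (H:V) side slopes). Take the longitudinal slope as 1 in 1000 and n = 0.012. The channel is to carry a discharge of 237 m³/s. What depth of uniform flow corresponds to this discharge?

y_n = 6.17 m

Manning's equation rearranged: A R^(2/3) = nQ / (1·√S) = 0.012 × 237 / (√0.001) = 89.94.
Try y = 4.46 m: A R^(2/3) = 51.8 — short.
Try y = 6.17 m: A R^(2/3) = 89.87 — ≈ 89.94.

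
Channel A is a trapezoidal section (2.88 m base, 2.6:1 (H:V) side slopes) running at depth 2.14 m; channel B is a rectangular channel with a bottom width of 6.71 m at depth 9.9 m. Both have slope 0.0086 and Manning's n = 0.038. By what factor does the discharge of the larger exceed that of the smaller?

Channel A: With bottom width b = 2.88 m and side slope z = 2.6: A = (b + zy)y = (2.88 + 2.6×2.14)×2.14 = 18.07 m²; P = b + 2y√(1+z²) = 2.88 + 2×2.14×2.786 = 14.8 m. Hydraulic radius R = A/P = 18.07/14.8 = 1.221 m. Q_A = (1/0.038)·18.07·1.221^(2/3)·√0.0086 = 50.37 m³/s.
Channel B: Flow area A = b·y = 6.71 × 9.9 = 66.43 m². Wetted perimeter P = b + 2y = 6.71 + 2×9.9 = 26.51 m. Hydraulic radius R = A/P = 66.43/26.51 = 2.506 m. Q_B = (1/0.038)·66.43·2.506^(2/3)·√0.0086 = 299.1 m³/s.
The larger discharge is 299.1 m³/s and the smaller is 50.37 m³/s; the ratio is 5.94.

5.94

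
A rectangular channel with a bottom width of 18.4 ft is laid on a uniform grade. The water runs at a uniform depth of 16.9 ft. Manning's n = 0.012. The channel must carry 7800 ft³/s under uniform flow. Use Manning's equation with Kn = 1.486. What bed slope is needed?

S = 0.0038

Flow area A = b·y = 18.4 × 16.9 = 311 ft². Wetted perimeter P = b + 2y = 18.4 + 2×16.9 = 52.2 ft.
Hydraulic radius R = A/P = 311/52.2 = 5.957 ft.
From Manning's equation, S = [nQ / (1.486 A R^(2/3))]² = [0.012 × 7800 / (1.486 × 311 × 5.957^(2/3))]² = 0.0038.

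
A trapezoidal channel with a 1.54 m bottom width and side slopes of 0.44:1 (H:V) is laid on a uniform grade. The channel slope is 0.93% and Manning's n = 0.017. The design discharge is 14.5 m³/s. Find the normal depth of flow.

Manning's equation rearranged: A R^(2/3) = nQ / (1·√S) = 0.017 × 14.5 / (√0.0093) = 2.556.
Try y = 1.77 m: A R^(2/3) = 3.415 — too large.
Try y = 1.02 m: A R^(2/3) = 1.342 — too small.
Try y = 1.5 m: A R^(2/3) = 2.564 — ≈ 2.556.

y_n = 1.5 m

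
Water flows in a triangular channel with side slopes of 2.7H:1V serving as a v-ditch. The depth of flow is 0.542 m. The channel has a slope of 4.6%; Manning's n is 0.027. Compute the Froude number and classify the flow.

supercritical

For a triangular section with side slope z = 2.7: A = zy² = 2.7×0.542² = 0.7932 m²; P = 2y√(1+z²) = 2×0.542×2.879 = 3.121 m.
Hydraulic radius R = A/P = 0.7932/3.121 = 0.2541 m.
V = (1/n) R^(2/3) √S = (1/0.027) × 0.2541^(2/3) × √0.046 = 3.187 m/s. Hydraulic depth D_h = A/T = 0.7932/2.927 = 0.271 m.
Froude number Fr = V/√(g·D_h) = 3.187/√(9.81×0.271) = 1.95, which is greater than 1, so the flow is supercritical.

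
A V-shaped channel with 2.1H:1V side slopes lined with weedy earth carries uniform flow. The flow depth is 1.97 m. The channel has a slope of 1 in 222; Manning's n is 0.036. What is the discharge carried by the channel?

Q = 14.1 m³/s

For a triangular section with side slope z = 2.1: A = zy² = 2.1×1.97² = 8.15 m²; P = 2y√(1+z²) = 2×1.97×2.326 = 9.164 m.
Hydraulic radius R = A/P = 8.15/9.164 = 0.8893 m.
Manning's equation: Q = (1/n) A R^(2/3) S^(1/2) = (1/0.036) × 8.15 × 0.8893^(2/3) × 0.004505^(1/2) = 14.1 m³/s.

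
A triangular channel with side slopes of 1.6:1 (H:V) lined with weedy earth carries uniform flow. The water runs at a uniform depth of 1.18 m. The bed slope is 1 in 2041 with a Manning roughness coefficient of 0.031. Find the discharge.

For a triangular section with side slope z = 1.6: A = zy² = 1.6×1.18² = 2.228 m²; P = 2y√(1+z²) = 2×1.18×1.887 = 4.453 m.
Hydraulic radius R = A/P = 2.228/4.453 = 0.5003 m.
Manning's equation: Q = (1/n) A R^(2/3) S^(1/2) = (1/0.031) × 2.228 × 0.5003^(2/3) × 0.00049^(1/2) = 1 m³/s.

Q = 1 m³/s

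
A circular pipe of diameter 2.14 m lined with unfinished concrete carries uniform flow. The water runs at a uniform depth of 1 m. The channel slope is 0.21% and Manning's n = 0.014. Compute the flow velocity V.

For a circular section of diameter D = 2.14 m at depth y = 1 m, the central angle is θ = 2 arccos(1 − 2y/D) = 3.011 rad. Then A = (D²/8)(θ − sin θ) = 1.649 m² and P = Dθ/2 = 3.221 m.
Hydraulic radius R = A/P = 1.649/3.221 = 0.5118 m.
From Manning's equation, V = (1/n) R^(2/3) S^(1/2) = (1/0.014) × 0.5118^(2/3) × 0.0021^(1/2) = 2.09 m/s.

V = 2.09 m/s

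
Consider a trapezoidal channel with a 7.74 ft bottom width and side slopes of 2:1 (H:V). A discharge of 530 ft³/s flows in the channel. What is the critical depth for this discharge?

At critical depth, Q² T / (g A³) = 1, i.e. A³/T = Q²/g = 530²/32.2 = 8724.
Trying y = 4.87 ft: A³/T = 22660 — over.
Trying y = 2.74 ft: A³/T = 2542 — short.
Trying y = 3.81 ft: A³/T = 8722 — matches.

y_c = 3.81 ft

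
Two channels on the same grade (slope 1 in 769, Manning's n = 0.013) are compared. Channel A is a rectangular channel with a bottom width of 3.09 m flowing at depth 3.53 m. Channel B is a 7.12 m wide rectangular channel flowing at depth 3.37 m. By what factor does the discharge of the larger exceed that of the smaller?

Channel A: Flow area A = b·y = 3.09 × 3.53 = 10.91 m². Wetted perimeter P = b + 2y = 3.09 + 2×3.53 = 10.15 m. Hydraulic radius R = A/P = 10.91/10.15 = 1.075 m. Q_A = (1/0.013)·10.91·1.075^(2/3)·√0.0013 = 31.74 m³/s.
Channel B: Flow area A = b·y = 7.12 × 3.37 = 23.99 m². Wetted perimeter P = b + 2y = 7.12 + 2×3.37 = 13.86 m. Hydraulic radius R = A/P = 23.99/13.86 = 1.731 m. Q_B = (1/0.013)·23.99·1.731^(2/3)·√0.0013 = 95.96 m³/s.
The larger discharge is 95.96 m³/s and the smaller is 31.74 m³/s; the ratio is 3.02.

3.02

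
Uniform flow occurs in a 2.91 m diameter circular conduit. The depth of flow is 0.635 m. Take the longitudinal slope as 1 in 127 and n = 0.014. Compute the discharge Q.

Q = 3.56 m³/s

For a circular section of diameter D = 2.91 m at depth y = 0.635 m, the central angle is θ = 2 arccos(1 − 2y/D) = 1.944 rad. Then A = (D²/8)(θ − sin θ) = 1.072 m² and P = Dθ/2 = 2.829 m.
Hydraulic radius R = A/P = 1.072/2.829 = 0.3791 m.
Manning's equation: Q = (1/n) A R^(2/3) S^(1/2) = (1/0.014) × 1.072 × 0.3791^(2/3) × 0.007874^(1/2) = 3.56 m³/s.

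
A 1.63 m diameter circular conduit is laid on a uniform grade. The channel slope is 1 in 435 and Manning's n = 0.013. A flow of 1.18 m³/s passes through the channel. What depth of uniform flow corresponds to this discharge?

y_n = 0.589 m

Manning's equation rearranged: A R^(2/3) = nQ / (1·√S) = 0.013 × 1.18 / (√0.002299) = 0.3199.
Try y = 0.456 m: A R^(2/3) = 0.1961 — low.
Try y = 0.706 m: A R^(2/3) = 0.4464 — high.
Try y = 0.589 m: A R^(2/3) = 0.3202 — ≈ 0.3199.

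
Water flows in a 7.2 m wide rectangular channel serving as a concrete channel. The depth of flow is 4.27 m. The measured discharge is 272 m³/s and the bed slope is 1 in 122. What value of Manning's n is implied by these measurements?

Flow area A = b·y = 7.2 × 4.27 = 30.74 m². Wetted perimeter P = b + 2y = 7.2 + 2×4.27 = 15.74 m.
Hydraulic radius R = A/P = 30.74/15.74 = 1.953 m.
Rearranging Manning's equation: n = (1/Q) A R^(2/3) S^(1/2) = (1/272) × 30.74 × 1.953^(2/3) × √0.008197 = 0.016.

n = 0.016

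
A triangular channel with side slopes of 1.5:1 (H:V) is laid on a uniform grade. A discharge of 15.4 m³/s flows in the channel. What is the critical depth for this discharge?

y_c = 1.85 m

At critical depth, Q² T / (g A³) = 1, i.e. A³/T = Q²/g = 15.4²/9.81 = 24.18.
At y = 1.3 m: A³/T = 4.177 — short.
At y = 2.28 m: A³/T = 69.31 — over.
At y = 1.85 m: A³/T = 24.38 — close enough.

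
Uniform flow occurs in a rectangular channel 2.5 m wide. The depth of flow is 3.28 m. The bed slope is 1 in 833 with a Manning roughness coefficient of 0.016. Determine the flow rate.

Q = 16.6 m³/s

Flow area A = b·y = 2.5 × 3.28 = 8.2 m². Wetted perimeter P = b + 2y = 2.5 + 2×3.28 = 9.06 m.
Hydraulic radius R = A/P = 8.2/9.06 = 0.9051 m.
Manning's equation: Q = (1/n) A R^(2/3) S^(1/2) = (1/0.016) × 8.2 × 0.9051^(2/3) × 0.0012^(1/2) = 16.6 m³/s.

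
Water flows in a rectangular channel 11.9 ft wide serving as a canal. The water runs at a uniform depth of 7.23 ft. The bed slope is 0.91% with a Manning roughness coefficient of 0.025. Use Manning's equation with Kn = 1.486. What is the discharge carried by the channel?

Q = 1070 ft³/s

Flow area A = b·y = 11.9 × 7.23 = 86.04 ft². Wetted perimeter P = b + 2y = 11.9 + 2×7.23 = 26.36 ft.
Hydraulic radius R = A/P = 86.04/26.36 = 3.264 ft.
Manning's equation: Q = (1.486/n) A R^(2/3) S^(1/2) = (1.486/0.025) × 86.04 × 3.264^(2/3) × 0.0091^(1/2) = 1070 ft³/s.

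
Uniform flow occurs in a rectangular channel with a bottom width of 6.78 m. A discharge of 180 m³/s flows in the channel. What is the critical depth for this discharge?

y_c = 4.16 m

For a rectangular channel, critical depth y_c = (q²/g)^(1/3) where q = Q/b = 180/6.78 = 26.55 m²/s.
So y_c = (26.55²/9.81)^(1/3) = 4.16 m.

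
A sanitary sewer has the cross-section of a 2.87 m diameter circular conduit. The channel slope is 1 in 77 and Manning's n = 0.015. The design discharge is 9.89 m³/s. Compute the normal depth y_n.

y_n = 0.98 m

Manning's equation rearranged: A R^(2/3) = nQ / (1·√S) = 0.015 × 9.89 / (√0.01299) = 1.302.
Try y = 0.825 m: A R^(2/3) = 0.9345 — short.
Try y = 1.18 m: A R^(2/3) = 1.837 — over.
Try y = 0.98 m: A R^(2/3) = 1.301 — close enough.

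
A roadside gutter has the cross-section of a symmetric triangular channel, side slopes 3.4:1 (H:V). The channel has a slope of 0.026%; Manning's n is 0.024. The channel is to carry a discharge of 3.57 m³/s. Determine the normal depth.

y_n = 1.42 m

Manning's equation rearranged: A R^(2/3) = nQ / (1·√S) = 0.024 × 3.57 / (√0.00026) = 5.314.
Try y = 1.27 m: A R^(2/3) = 3.941 — low.
Try y = 1.56 m: A R^(2/3) = 6.82 — high.
Try y = 1.42 m: A R^(2/3) = 5.307 — ≈ 5.314.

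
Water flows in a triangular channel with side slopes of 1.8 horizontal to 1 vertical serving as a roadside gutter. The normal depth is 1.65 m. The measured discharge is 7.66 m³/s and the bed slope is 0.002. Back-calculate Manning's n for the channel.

n = 0.023

For a triangular section with side slope z = 1.8: A = zy² = 1.8×1.65² = 4.9 m²; P = 2y√(1+z²) = 2×1.65×2.059 = 6.795 m.
Hydraulic radius R = A/P = 4.9/6.795 = 0.7212 m.
Rearranging Manning's equation: n = (1/Q) A R^(2/3) S^(1/2) = (1/7.66) × 4.9 × 0.7212^(2/3) × √0.002 = 0.023.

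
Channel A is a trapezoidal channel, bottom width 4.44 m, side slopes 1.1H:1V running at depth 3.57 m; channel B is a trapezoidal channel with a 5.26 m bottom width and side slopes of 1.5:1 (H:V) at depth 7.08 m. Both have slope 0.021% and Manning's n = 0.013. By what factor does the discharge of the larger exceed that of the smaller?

5.65

Channel A: With bottom width b = 4.44 m and side slope z = 1.1: A = (b + zy)y = (4.44 + 1.1×3.57)×3.57 = 29.87 m²; P = b + 2y√(1+z²) = 4.44 + 2×3.57×1.487 = 15.05 m. Hydraulic radius R = A/P = 29.87/15.05 = 1.984 m. Q_A = (1/0.013)·29.87·1.984^(2/3)·√0.00021 = 52.58 m³/s.
Channel B: With bottom width b = 5.26 m and side slope z = 1.5: A = (b + zy)y = (5.26 + 1.5×7.08)×7.08 = 112.4 m²; P = b + 2y√(1+z²) = 5.26 + 2×7.08×1.803 = 30.79 m. Hydraulic radius R = A/P = 112.4/30.79 = 3.652 m. Q_B = (1/0.013)·112.4·3.652^(2/3)·√0.00021 = 297.2 m³/s.
The larger discharge is 297.2 m³/s and the smaller is 52.58 m³/s; the ratio is 5.65.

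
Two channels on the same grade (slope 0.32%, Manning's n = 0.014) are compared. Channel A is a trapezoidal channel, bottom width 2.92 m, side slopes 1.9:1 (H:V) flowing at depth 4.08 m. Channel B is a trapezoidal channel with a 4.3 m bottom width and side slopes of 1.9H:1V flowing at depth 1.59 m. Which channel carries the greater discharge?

Channel A: With bottom width b = 2.92 m and side slope z = 1.9: A = (b + zy)y = (2.92 + 1.9×4.08)×4.08 = 43.54 m²; P = b + 2y√(1+z²) = 2.92 + 2×4.08×2.147 = 20.44 m. Hydraulic radius R = A/P = 43.54/20.44 = 2.13 m. Q_A = (1/0.014)·43.54·2.13^(2/3)·√0.0032 = 291.3 m³/s.
Channel B: With bottom width b = 4.3 m and side slope z = 1.9: A = (b + zy)y = (4.3 + 1.9×1.59)×1.59 = 11.64 m²; P = b + 2y√(1+z²) = 4.3 + 2×1.59×2.147 = 11.13 m. Hydraulic radius R = A/P = 11.64/11.13 = 1.046 m. Q_B = (1/0.014)·11.64·1.046^(2/3)·√0.0032 = 48.47 m³/s.
Q_A = 291.3 m³/s vs Q_B = 48.47 m³/s, so channel A carries more.

channel A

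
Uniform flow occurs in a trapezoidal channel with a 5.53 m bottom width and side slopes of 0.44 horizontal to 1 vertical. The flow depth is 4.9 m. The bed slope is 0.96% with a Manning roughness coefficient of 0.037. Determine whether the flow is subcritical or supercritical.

With bottom width b = 5.53 m and side slope z = 0.44: A = (b + zy)y = (5.53 + 0.44×4.9)×4.9 = 37.66 m²; P = b + 2y√(1+z²) = 5.53 + 2×4.9×1.093 = 16.24 m.
Hydraulic radius R = A/P = 37.66/16.24 = 2.32 m.
V = (1/n) R^(2/3) √S = (1/0.037) × 2.32^(2/3) × √0.0096 = 4.64 m/s. Hydraulic depth D_h = A/T = 37.66/9.842 = 3.827 m.
Froude number Fr = V/√(g·D_h) = 4.64/√(9.81×3.827) = 0.757, which is less than 1, so the flow is subcritical.

subcritical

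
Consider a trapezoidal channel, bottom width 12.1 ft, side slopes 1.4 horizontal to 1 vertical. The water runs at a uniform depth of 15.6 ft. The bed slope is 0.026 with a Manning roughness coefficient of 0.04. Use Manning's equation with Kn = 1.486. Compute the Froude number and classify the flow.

With bottom width b = 12.1 ft and side slope z = 1.4: A = (b + zy)y = (12.1 + 1.4×15.6)×15.6 = 529.5 ft²; P = b + 2y√(1+z²) = 12.1 + 2×15.6×1.72 = 65.78 ft.
Hydraulic radius R = A/P = 529.5/65.78 = 8.049 ft.
V = (1.486/n) R^(2/3) √S = (1.486/0.04) × 8.049^(2/3) × √0.026 = 24.06 ft/s. Hydraulic depth D_h = A/T = 529.5/55.78 = 9.492 ft.
Froude number Fr = V/√(g·D_h) = 24.06/√(32.2×9.492) = 1.38, which is greater than 1, so the flow is supercritical.

supercritical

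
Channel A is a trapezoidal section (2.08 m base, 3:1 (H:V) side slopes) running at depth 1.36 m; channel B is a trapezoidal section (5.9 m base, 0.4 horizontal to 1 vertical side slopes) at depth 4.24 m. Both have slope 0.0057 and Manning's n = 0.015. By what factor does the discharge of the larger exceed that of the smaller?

7.51

Channel A: With bottom width b = 2.08 m and side slope z = 3: A = (b + zy)y = (2.08 + 3×1.36)×1.36 = 8.378 m²; P = b + 2y√(1+z²) = 2.08 + 2×1.36×3.162 = 10.68 m. Hydraulic radius R = A/P = 8.378/10.68 = 0.7843 m. Q_A = (1/0.015)·8.378·0.7843^(2/3)·√0.0057 = 35.86 m³/s.
Channel B: With bottom width b = 5.9 m and side slope z = 0.4: A = (b + zy)y = (5.9 + 0.4×4.24)×4.24 = 32.21 m²; P = b + 2y√(1+z²) = 5.9 + 2×4.24×1.077 = 15.03 m. Hydraulic radius R = A/P = 32.21/15.03 = 2.142 m. Q_B = (1/0.015)·32.21·2.142^(2/3)·√0.0057 = 269.4 m³/s.
The larger discharge is 269.4 m³/s and the smaller is 35.86 m³/s; the ratio is 7.51.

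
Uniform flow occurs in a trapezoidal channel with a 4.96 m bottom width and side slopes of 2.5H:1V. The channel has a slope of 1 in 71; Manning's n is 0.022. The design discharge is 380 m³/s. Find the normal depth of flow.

y_n = 3.37 m

Manning's equation rearranged: A R^(2/3) = nQ / (1·√S) = 0.022 × 380 / (√0.01408) = 70.44.
Trying y = 4.13 m: A R^(2/3) = 110.7 — too large.
Trying y = 2.88 m: A R^(2/3) = 50.1 — too small.
Trying y = 3.37 m: A R^(2/3) = 70.45 — close enough.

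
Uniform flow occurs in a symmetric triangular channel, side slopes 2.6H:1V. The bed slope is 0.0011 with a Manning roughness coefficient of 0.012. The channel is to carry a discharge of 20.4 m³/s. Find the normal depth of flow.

Manning's equation rearranged: A R^(2/3) = nQ / (1·√S) = 0.012 × 20.4 / (√0.0011) = 7.381.
Try y = 2.24 m: A R^(2/3) = 13.44 — high.
Try y = 1.37 m: A R^(2/3) = 3.622 — low.
Try y = 1.79 m: A R^(2/3) = 7.389 — close enough.

y_n = 1.79 m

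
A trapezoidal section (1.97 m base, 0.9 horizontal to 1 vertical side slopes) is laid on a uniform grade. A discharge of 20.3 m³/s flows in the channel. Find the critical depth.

y_c = 1.7 m

At critical depth, Q² T / (g A³) = 1, i.e. A³/T = Q²/g = 20.3²/9.81 = 42.01.
Try y = 2.07 m: A³/T = 87.69 — over.
Try y = 1.17 m: A³/T = 10.86 — short.
Try y = 1.7 m: A³/T = 41.88 — ≈ 42.01.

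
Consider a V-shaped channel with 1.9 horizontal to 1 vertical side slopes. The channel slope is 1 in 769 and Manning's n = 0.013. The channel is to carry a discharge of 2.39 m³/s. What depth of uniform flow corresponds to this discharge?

Manning's equation rearranged: A R^(2/3) = nQ / (1·√S) = 0.013 × 2.39 / (√0.0013) = 0.8616.
Trying y = 0.626 m: A R^(2/3) = 0.3164 — low.
Trying y = 1.11 m: A R^(2/3) = 1.457 — high.
Trying y = 0.911 m: A R^(2/3) = 0.8604 — close enough.

y_n = 0.911 m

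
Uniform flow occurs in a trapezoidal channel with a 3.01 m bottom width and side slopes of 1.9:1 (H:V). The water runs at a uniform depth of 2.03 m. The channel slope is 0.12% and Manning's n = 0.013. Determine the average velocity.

With bottom width b = 3.01 m and side slope z = 1.9: A = (b + zy)y = (3.01 + 1.9×2.03)×2.03 = 13.94 m²; P = b + 2y√(1+z²) = 3.01 + 2×2.03×2.147 = 11.73 m.
Hydraulic radius R = A/P = 13.94/11.73 = 1.189 m.
From Manning's equation, V = (1/n) R^(2/3) S^(1/2) = (1/0.013) × 1.189^(2/3) × 0.0012^(1/2) = 2.99 m/s.

V = 2.99 m/s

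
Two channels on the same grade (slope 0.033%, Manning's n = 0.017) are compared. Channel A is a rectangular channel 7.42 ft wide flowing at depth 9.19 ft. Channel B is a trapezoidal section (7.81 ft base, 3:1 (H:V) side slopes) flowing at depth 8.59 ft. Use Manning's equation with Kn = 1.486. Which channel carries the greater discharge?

Channel A: Flow area A = b·y = 7.42 × 9.19 = 68.19 ft². Wetted perimeter P = b + 2y = 7.42 + 2×9.19 = 25.8 ft. Hydraulic radius R = A/P = 68.19/25.8 = 2.643 ft. Q_A = (1.486/0.017)·68.19·2.643^(2/3)·√0.00033 = 207 ft³/s.
Channel B: With bottom width b = 7.81 ft and side slope z = 3: A = (b + zy)y = (7.81 + 3×8.59)×8.59 = 288.5 ft²; P = b + 2y√(1+z²) = 7.81 + 2×8.59×3.162 = 62.14 ft. Hydraulic radius R = A/P = 288.5/62.14 = 4.642 ft. Q_B = (1.486/0.017)·288.5·4.642^(2/3)·√0.00033 = 1275 ft³/s.
Q_A = 207 ft³/s vs Q_B = 1275 ft³/s, so channel B carries more.

channel B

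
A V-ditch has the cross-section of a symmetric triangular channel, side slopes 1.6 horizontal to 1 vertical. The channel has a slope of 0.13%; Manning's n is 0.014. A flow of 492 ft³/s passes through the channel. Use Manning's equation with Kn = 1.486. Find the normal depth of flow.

y_n = 6.42 ft

Manning's equation rearranged: A R^(2/3) = nQ / (1.486·√S) = 0.014 × 492 / (1.486 × √0.0013) = 128.6.
Trying y = 7.37 ft: A R^(2/3) = 185.8 — high.
Trying y = 5.56 ft: A R^(2/3) = 87.61 — low.
Trying y = 6.42 ft: A R^(2/3) = 128.6 — ≈ 128.6.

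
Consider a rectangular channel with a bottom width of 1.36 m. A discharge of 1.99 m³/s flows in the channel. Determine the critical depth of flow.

For a rectangular channel, critical depth y_c = (q²/g)^(1/3) where q = Q/b = 1.99/1.36 = 1.463 m²/s.
So y_c = (1.463²/9.81)^(1/3) = 0.602 m.

y_c = 0.602 m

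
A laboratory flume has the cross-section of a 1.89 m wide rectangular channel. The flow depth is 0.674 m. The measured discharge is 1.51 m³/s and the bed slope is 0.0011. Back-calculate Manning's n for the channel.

n = 0.015

Flow area A = b·y = 1.89 × 0.674 = 1.274 m². Wetted perimeter P = b + 2y = 1.89 + 2×0.674 = 3.238 m.
Hydraulic radius R = A/P = 1.274/3.238 = 0.3934 m.
Rearranging Manning's equation: n = (1/Q) A R^(2/3) S^(1/2) = (1/1.51) × 1.274 × 0.3934^(2/3) × √0.0011 = 0.015.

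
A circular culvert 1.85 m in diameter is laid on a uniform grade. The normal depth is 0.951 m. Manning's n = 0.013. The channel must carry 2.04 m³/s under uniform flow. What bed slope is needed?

For a circular section of diameter D = 1.85 m at depth y = 0.951 m, the central angle is θ = 2 arccos(1 − 2y/D) = 3.198 rad. Then A = (D²/8)(θ − sin θ) = 1.392 m² and P = Dθ/2 = 2.958 m.
Hydraulic radius R = A/P = 1.392/2.958 = 0.4706 m.
From Manning's equation, S = [nQ / (1 A R^(2/3))]² = [0.013 × 2.04 / (1 × 1.392 × 0.4706^(2/3))]² = 0.000991.

S = 0.000991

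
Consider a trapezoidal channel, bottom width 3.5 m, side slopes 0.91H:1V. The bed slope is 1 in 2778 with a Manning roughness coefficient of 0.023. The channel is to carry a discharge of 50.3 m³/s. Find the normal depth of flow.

y_n = 4.63 m

Manning's equation rearranged: A R^(2/3) = nQ / (1·√S) = 0.023 × 50.3 / (√0.00036) = 60.98.
Try y = 3.28 m: A R^(2/3) = 30.53 — low.
Try y = 5.22 m: A R^(2/3) = 78.16 — high.
Try y = 4.63 m: A R^(2/3) = 60.94 — ≈ 60.98.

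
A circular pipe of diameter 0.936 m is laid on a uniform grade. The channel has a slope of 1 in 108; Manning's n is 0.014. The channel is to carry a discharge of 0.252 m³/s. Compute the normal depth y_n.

Manning's equation rearranged: A R^(2/3) = nQ / (1·√S) = 0.014 × 0.252 / (√0.009259) = 0.03666.
Try y = 0.293 m: A R^(2/3) = 0.05554 — high.
Try y = 0.237 m: A R^(2/3) = 0.03671 — close enough.

y_n = 0.237 m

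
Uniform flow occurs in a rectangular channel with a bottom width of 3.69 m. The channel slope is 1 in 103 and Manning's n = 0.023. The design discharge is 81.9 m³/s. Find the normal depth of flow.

Manning's equation rearranged: A R^(2/3) = nQ / (1·√S) = 0.023 × 81.9 / (√0.009709) = 19.12.
Trying y = 3.26 m: A R^(2/3) = 13.42 — too small.
Trying y = 5.06 m: A R^(2/3) = 22.83 — too large.
Trying y = 4.36 m: A R^(2/3) = 19.13 — ≈ 19.12.

y_n = 4.36 m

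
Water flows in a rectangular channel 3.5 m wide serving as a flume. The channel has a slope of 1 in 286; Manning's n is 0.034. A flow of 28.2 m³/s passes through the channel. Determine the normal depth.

y_n = 4.05 m

Manning's equation rearranged: A R^(2/3) = nQ / (1·√S) = 0.034 × 28.2 / (√0.003497) = 16.21.
At y = 5.02 m: A R^(2/3) = 20.9 — too large.
At y = 4.05 m: A R^(2/3) = 16.2 — ≈ 16.21.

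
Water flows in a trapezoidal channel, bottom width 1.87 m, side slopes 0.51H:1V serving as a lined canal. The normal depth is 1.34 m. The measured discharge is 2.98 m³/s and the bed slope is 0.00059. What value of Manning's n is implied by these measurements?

n = 0.022

With bottom width b = 1.87 m and side slope z = 0.51: A = (b + zy)y = (1.87 + 0.51×1.34)×1.34 = 3.422 m²; P = b + 2y√(1+z²) = 1.87 + 2×1.34×1.123 = 4.878 m.
Hydraulic radius R = A/P = 3.422/4.878 = 0.7014 m.
Rearranging Manning's equation: n = (1/Q) A R^(2/3) S^(1/2) = (1/2.98) × 3.422 × 0.7014^(2/3) × √0.00059 = 0.022.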